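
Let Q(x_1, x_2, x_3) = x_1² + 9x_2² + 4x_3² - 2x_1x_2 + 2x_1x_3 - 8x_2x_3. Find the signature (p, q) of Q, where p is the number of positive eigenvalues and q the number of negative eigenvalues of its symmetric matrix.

(3, 0)

The symmetric matrix is A = [[1, -1, 1], [-1, 9, -4], [1, -4, 4]].
Congruent diagonalization of A (simultaneous row and column reduction) yields pivots 1, 8, 15/8.
So there are 3 positive pivots.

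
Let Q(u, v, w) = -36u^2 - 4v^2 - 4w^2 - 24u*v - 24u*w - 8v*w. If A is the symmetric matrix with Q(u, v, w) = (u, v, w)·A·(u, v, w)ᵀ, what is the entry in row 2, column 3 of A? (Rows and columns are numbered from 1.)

-4

The coefficient of v·w in Q is -8. For a symmetric A this equals A[2,3] + A[3,2] = 2·A[2,3].
So A[2,3] = -8/2 = -4.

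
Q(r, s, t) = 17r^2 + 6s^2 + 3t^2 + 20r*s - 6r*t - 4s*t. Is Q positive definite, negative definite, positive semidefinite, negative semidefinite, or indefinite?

positive definite

The symmetric matrix of Q is A = [[17, 10, -3], [10, 6, -2], [-3, -2, 3]].
Leading principal minors: Δ_1 = 17, Δ_2 = 2, Δ_3 = 4.
All leading principal minors are positive, so by Sylvester's criterion Q is positive definite.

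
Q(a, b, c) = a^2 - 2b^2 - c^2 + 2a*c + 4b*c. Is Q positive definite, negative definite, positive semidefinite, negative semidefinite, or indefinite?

The symmetric matrix is A = [[1, 0, 1], [0, -2, 2], [1, 2, -1]].
Congruent diagonalization of A (simultaneous row and column reduction) yields pivots 1, -2, 0.
So there are 1 positive, 1 negative, 1 zero pivots.
Hence Q is indefinite.

indefinite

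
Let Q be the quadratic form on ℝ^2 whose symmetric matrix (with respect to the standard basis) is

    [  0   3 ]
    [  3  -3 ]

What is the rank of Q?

Row reduction of A gives 2 nonzero rows, so rank A = 2.

2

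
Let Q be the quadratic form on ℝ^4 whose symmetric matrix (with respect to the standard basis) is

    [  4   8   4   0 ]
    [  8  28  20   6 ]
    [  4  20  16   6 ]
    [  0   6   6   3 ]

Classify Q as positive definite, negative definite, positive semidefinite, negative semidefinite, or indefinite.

positive semidefinite

Applying the same elementary operations to the rows and columns of A produces a congruent diagonal matrix with entries 4, 12, 0, 0.
That gives 2 positive, 2 zero pivots.
Hence Q is positive semidefinite.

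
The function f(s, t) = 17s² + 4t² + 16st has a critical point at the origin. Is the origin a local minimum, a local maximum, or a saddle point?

The Hessian at the origin is H = [[34, 16], [16, 8]].
det H = 34·8 − (16)² = 16 > 0 and H[1,1] = 34 > 0, so H is positive definite.
Therefore the origin is a local minimum.

local minimum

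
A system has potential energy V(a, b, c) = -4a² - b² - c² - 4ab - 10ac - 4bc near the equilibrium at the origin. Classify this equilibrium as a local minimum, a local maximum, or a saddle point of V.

saddle point

The Hessian at the origin is H = [[-8, -4, -10], [-4, -2, -4], [-10, -4, -2]].
H is indefinite, so the origin is a saddle point.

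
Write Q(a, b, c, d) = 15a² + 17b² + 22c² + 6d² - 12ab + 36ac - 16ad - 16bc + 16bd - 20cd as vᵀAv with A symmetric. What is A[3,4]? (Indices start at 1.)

The coefficient of c·d in Q is -20. For a symmetric A this equals A[3,4] + A[4,3] = 2·A[3,4].
So A[3,4] = -20/2 = -10.

-10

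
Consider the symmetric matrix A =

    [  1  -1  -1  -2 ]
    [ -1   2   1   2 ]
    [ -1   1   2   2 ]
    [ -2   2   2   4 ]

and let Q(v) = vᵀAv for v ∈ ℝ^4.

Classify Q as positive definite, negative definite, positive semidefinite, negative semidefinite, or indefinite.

positive semidefinite

Applying the same elementary operations to the rows and columns of A produces a congruent diagonal matrix with entries 1, 1, 1, 0.
That gives 3 positive, 1 zero pivots.
Hence Q is positive semidefinite.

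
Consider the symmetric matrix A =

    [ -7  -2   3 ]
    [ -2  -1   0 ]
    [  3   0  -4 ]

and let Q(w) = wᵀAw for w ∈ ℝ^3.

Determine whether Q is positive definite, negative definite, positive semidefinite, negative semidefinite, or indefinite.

Leading principal minors: Δ_1 = -7, Δ_2 = 3, Δ_3 = -3.
The signs alternate starting with Δ_1 < 0, so by Sylvester's criterion Q is negative definite.

negative definite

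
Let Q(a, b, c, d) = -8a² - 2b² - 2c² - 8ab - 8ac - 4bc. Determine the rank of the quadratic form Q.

1

The associated matrix is A = [[-8, -4, -4, 0], [-4, -2, -2, 0], [-4, -2, -2, 0], [0, 0, 0, 0]].
Congruent diagonalization of A (simultaneous row and column reduction) yields pivots -8, 0, 0, 0.
So there are 1 negative, 3 zero pivots.
The rank is the number of nonzero pivots: 1.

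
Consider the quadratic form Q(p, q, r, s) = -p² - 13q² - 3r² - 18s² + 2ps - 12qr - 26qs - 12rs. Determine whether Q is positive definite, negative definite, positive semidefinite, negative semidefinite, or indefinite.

The symmetric matrix of Q is A = [[-1, 0, 0, 1], [0, -13, -6, -13], [0, -6, -3, -6], [1, -13, -6, -18]].
Leading principal minors: Δ_1 = -1, Δ_2 = 13, Δ_3 = -3, Δ_4 = 12.
The signs alternate starting with Δ_1 < 0, so by Sylvester's criterion Q is negative definite.

negative definite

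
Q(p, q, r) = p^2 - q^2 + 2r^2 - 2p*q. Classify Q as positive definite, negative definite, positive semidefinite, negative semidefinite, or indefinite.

Write A = [[1, -1, 0], [-1, -1, 0], [0, 0, 2]].
Row-reducing A symmetrically gives the diagonal entries 1, -2, 2.
So there are 2 positive, 1 negative pivots.
Hence Q is indefinite.

indefinite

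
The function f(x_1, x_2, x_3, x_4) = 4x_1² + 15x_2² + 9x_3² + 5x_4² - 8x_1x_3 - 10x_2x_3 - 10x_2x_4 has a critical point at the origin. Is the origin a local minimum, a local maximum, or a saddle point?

local minimum

The Hessian at the origin is H = [[8, 0, -8, 0], [0, 30, -10, -10], [-8, -10, 18, 0], [0, -10, 0, 10]].
An LDLᵀ factorisation of H has diagonal entries 8, 30, 20/3, 5.
Counting signs: 4 positive.
H is positive definite, so the origin is a strict local minimum.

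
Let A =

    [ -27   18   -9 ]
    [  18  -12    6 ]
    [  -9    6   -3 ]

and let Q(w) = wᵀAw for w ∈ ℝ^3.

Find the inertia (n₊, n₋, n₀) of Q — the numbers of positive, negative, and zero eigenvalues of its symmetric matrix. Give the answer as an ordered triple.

Row-reducing A symmetrically gives the diagonal entries -27, 0, 0.
So there are 1 negative, 2 zero pivots.

(0, 1, 2)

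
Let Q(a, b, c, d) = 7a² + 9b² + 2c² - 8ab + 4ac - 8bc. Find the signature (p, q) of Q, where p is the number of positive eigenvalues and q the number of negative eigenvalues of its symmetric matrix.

(3, 0)

Write A = [[7, -4, 2, 0], [-4, 9, -4, 0], [2, -4, 2, 0], [0, 0, 0, 0]].
Symmetric row and column elimination reduces A to a congruent diagonal form with pivots 7, 47/7, 10/47, 0.
So there are 3 positive, 1 zero pivots.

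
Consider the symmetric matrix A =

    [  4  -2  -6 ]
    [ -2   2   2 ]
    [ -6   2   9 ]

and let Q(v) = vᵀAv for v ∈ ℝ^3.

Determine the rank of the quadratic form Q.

3

An LDLᵀ factorisation of A has diagonal entries 4, 1, -1.
Counting signs: 2 positive, 1 negative.
The rank is the number of nonzero pivots: 3.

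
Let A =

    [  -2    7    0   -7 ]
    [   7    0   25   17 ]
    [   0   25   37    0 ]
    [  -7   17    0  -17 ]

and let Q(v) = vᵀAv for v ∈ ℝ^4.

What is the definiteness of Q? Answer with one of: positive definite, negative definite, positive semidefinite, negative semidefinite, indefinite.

An LDLᵀ factorisation of A has diagonal entries -2, 49/2, 563/49, 60/563.
So there are 3 positive, 1 negative pivots.
Hence Q is indefinite.

indefinite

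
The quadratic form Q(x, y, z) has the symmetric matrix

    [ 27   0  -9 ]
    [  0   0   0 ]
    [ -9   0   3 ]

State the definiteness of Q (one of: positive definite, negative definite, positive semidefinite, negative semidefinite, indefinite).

positive semidefinite

Row-reducing A symmetrically gives the diagonal entries 27, 0, 0.
That gives 1 positive, 2 zero pivots.
Hence Q is positive semidefinite.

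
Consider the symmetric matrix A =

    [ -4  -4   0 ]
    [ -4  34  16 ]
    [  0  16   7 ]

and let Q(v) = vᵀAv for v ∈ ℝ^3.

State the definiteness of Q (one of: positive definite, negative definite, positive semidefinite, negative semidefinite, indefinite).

An LDLᵀ factorisation of A has diagonal entries -4, 38, 5/19.
That gives 2 positive, 1 negative pivots.
Hence Q is indefinite.

indefinite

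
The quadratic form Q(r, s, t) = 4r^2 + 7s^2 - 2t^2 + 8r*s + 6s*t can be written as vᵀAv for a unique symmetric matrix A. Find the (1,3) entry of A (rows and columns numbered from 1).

0

The coefficient of r·t in Q is 0. For a symmetric A this equals A[1,3] + A[3,1] = 2·A[1,3].
So A[1,3] = 0/2 = 0.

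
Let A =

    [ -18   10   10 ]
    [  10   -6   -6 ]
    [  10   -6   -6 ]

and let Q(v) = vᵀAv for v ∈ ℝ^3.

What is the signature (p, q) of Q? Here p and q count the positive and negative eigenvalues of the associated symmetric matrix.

(0, 2)

Applying the same elementary operations to the rows and columns of A produces a congruent diagonal matrix with entries -18, -4/9, 0.
So there are 2 negative, 1 zero pivots.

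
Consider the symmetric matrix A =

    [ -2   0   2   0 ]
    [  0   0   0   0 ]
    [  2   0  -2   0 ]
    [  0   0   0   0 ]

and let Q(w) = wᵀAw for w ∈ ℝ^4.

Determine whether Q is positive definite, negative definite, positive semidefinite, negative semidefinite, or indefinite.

negative semidefinite

Congruent diagonalization of A (simultaneous row and column reduction) yields pivots -2, 0, 0, 0.
So there are 1 negative, 3 zero pivots.
Hence Q is negative semidefinite.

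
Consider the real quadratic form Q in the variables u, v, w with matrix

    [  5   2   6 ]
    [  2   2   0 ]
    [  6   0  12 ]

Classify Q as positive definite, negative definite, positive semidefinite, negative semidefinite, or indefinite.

positive semidefinite

Applying the same elementary operations to the rows and columns of A produces a congruent diagonal matrix with entries 5, 6/5, 0.
Counting signs: 2 positive, 1 zero.
Hence Q is positive semidefinite.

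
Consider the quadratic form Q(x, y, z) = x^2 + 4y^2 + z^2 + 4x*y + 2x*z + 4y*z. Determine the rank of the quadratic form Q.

The associated matrix is A = [[1, 2, 1], [2, 4, 2], [1, 2, 1]].
Congruent diagonalization of A (simultaneous row and column reduction) yields pivots 1, 0, 0.
Counting signs: 1 positive, 2 zero.
The rank is the number of nonzero pivots: 1.

1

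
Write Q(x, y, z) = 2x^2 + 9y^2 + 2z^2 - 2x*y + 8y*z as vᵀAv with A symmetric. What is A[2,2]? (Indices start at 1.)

9

The coefficient of y^2 in Q is 9, and that is exactly A[2,2].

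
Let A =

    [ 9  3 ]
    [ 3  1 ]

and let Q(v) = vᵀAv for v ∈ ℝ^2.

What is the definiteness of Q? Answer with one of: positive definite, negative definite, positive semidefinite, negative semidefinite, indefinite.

For the 2×2 matrix [[9, 3], [3, 1]]: det = 9·1 − (3)² = 0, trace = 10.
det = 0 so one eigenvalue is zero; the form is semidefinite with the sign of the trace.

positive semidefinite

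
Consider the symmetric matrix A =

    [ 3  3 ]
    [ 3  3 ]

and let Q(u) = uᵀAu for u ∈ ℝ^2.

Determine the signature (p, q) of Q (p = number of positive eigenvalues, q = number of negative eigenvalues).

(1, 0)

Congruent diagonalization of A (simultaneous row and column reduction) yields pivots 3, 0.
That gives 1 positive, 1 zero pivots.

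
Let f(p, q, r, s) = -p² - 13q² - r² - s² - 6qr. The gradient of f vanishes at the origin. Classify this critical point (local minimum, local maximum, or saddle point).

The Hessian at the origin is H = [[-2, 0, 0, 0], [0, -26, -6, 0], [0, -6, -2, 0], [0, 0, 0, -2]].
Applying the same elementary operations to the rows and columns of H produces a congruent diagonal matrix with entries -2, -26, -8/13, -2.
So there are 4 negative pivots.
H is negative definite, so the origin is a strict local maximum.

local maximum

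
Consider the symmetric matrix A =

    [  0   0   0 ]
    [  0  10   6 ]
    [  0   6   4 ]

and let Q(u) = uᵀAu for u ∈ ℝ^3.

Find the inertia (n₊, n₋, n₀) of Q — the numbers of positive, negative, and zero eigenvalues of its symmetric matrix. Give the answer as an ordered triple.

(2, 0, 1)

Congruent diagonalization of A (simultaneous row and column reduction) yields pivots 0, 10, 2/5.
That gives 2 positive, 1 zero pivots.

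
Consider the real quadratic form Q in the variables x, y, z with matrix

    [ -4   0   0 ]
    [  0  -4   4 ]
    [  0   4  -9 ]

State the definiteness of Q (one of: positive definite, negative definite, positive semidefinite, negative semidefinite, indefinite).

Applying the same elementary operations to the rows and columns of A produces a congruent diagonal matrix with entries -4, -4, -5.
So there are 3 negative pivots.
Hence Q is negative definite.

negative definite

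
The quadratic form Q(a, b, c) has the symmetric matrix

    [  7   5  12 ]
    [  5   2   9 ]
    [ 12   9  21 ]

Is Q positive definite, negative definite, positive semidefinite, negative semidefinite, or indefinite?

indefinite

Congruent diagonalization of A (simultaneous row and column reduction) yields pivots 7, -11/7, 6/11.
That gives 2 positive, 1 negative pivots.
Hence Q is indefinite.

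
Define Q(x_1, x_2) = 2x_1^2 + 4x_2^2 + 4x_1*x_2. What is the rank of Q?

2

The symmetric matrix is A = [[2, 2], [2, 4]].
An LDLᵀ factorisation of A has diagonal entries 2, 2.
Counting signs: 2 positive.
The rank is the number of nonzero pivots: 2.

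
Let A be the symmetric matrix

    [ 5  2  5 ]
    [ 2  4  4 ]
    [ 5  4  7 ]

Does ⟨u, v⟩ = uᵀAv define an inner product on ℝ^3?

Symmetric row and column elimination reduces A to a congruent diagonal form with pivots 5, 16/5, 3/4.
Counting signs: 3 positive.
Hence Q is positive definite.
⟨·,·⟩ is an inner product exactly when A is positive definite.

yes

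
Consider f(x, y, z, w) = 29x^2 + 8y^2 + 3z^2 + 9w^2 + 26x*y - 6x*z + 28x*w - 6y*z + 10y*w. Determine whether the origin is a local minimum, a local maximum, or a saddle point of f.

local minimum

The Hessian at the origin is H = [[58, 26, -6, 28], [26, 16, -6, 10], [-6, -6, 6, 0], [28, 10, 0, 18]].
Row-reducing H symmetrically gives the diagonal entries 58, 126/29, 20/7, 8/3.
That gives 4 positive pivots.
H is positive definite, so the origin is a strict local minimum.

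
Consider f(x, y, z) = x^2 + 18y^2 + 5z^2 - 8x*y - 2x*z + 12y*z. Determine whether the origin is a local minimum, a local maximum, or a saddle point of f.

The Hessian at the origin is H = [[2, -8, -2], [-8, 36, 12], [-2, 12, 10]].
Symmetric row and column elimination reduces H to a congruent diagonal form with pivots 2, 4, 4.
So there are 3 positive pivots.
H is positive definite, so the origin is a strict local minimum.

local minimum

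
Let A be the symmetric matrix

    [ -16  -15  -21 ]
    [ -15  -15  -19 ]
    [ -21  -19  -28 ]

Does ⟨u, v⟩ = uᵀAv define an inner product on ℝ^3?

Applying the same elementary operations to the rows and columns of A produces a congruent diagonal matrix with entries -16, -15/16, 1/15.
That gives 1 positive, 2 negative pivots.
Hence Q is indefinite.
⟨·,·⟩ is an inner product exactly when A is positive definite.

no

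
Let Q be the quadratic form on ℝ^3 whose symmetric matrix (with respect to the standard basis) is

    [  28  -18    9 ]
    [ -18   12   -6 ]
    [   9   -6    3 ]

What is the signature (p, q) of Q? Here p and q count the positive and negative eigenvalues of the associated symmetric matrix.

(2, 0)

Row-reducing A symmetrically gives the diagonal entries 28, 3/7, 0.
Counting signs: 2 positive, 1 zero.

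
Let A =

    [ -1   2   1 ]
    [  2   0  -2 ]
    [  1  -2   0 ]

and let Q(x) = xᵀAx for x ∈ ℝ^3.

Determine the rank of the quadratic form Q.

3

An LDLᵀ factorisation of A has diagonal entries -1, 4, 1.
So there are 2 positive, 1 negative pivots.
The rank is the number of nonzero pivots: 3.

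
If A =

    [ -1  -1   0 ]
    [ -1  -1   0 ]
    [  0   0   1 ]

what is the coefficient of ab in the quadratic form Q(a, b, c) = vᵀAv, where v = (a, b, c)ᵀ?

The coefficient of ab is A[1,2] + A[2,1] = 2·(-1) = -2.

-2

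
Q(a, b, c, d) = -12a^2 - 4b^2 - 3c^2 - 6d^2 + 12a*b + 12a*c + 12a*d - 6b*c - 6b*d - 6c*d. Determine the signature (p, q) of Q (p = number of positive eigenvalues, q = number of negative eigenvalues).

The symmetric matrix is A = [[-12, 6, 6, 6], [6, -4, -3, -3], [6, -3, -3, -3], [6, -3, -3, -6]].
Applying the same elementary operations to the rows and columns of A produces a congruent diagonal matrix with entries -12, -1, 0, -3.
So there are 3 negative, 1 zero pivots.

(0, 3)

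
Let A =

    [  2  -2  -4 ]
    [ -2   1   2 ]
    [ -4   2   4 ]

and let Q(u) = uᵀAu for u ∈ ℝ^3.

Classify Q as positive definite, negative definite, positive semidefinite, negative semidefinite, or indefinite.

indefinite

Row-reducing A symmetrically gives the diagonal entries 2, -1, 0.
So there are 1 positive, 1 negative, 1 zero pivots.
Hence Q is indefinite.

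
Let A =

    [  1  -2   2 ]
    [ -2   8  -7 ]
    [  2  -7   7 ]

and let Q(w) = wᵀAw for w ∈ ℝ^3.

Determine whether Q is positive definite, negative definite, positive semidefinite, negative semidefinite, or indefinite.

Leading principal minors: Δ_1 = 1, Δ_2 = 4, Δ_3 = 3.
All leading principal minors are positive, so by Sylvester's criterion Q is positive definite.

positive definite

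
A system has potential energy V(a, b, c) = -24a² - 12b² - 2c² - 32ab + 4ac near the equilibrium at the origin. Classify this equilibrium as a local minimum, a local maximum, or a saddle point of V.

local maximum

The Hessian at the origin is H = [[-48, -32, 4], [-32, -24, 0], [4, 0, -4]].
Symmetric row and column elimination reduces H to a congruent diagonal form with pivots -48, -8/3, -1.
So there are 3 negative pivots.
H is negative definite, so the origin is a strict local maximum.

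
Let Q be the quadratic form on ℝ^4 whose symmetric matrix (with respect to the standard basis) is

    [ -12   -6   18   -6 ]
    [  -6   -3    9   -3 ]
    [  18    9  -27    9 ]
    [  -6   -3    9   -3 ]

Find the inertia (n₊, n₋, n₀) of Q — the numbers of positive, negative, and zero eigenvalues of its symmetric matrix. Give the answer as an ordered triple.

Applying the same elementary operations to the rows and columns of A produces a congruent diagonal matrix with entries -12, 0, 0, 0.
Counting signs: 1 negative, 3 zero.

(0, 1, 3)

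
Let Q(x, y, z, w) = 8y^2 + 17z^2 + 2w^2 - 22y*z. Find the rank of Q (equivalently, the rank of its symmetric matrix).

3

The symmetric matrix is A = [[0, 0, 0, 0], [0, 8, -11, 0], [0, -11, 17, 0], [0, 0, 0, 2]].
Symmetric row and column elimination reduces A to a congruent diagonal form with pivots 0, 8, 15/8, 2.
So there are 3 positive, 1 zero pivots.
The rank is the number of nonzero pivots: 3.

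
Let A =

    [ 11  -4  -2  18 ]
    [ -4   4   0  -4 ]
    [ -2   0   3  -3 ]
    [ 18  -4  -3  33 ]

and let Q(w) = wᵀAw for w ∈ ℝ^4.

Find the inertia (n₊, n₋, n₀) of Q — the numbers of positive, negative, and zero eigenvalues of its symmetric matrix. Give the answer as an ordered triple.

(4, 0, 0)

Congruent diagonalization of A (simultaneous row and column reduction) yields pivots 11, 28/11, 17/7, 10/17.
That gives 4 positive pivots.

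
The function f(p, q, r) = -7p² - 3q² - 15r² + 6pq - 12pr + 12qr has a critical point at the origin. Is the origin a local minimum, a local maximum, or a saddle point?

The Hessian at the origin is H = [[-14, 6, -12], [6, -6, 12], [-12, 12, -30]].
Congruent diagonalization of H (simultaneous row and column reduction) yields pivots -14, -24/7, -6.
So there are 3 negative pivots.
H is negative definite, so the origin is a strict local maximum.

local maximum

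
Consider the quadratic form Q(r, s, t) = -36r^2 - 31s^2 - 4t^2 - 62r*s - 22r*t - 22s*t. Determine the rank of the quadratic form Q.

The associated matrix is A = [[-36, -31, -11], [-31, -31, -11], [-11, -11, -4]].
An LDLᵀ factorisation of A has diagonal entries -36, -155/36, -3/31.
So there are 3 negative pivots.
The rank is the number of nonzero pivots: 3.

3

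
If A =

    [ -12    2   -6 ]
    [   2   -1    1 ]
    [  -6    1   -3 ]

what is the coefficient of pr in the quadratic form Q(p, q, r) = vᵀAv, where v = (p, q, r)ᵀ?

The coefficient of pr is A[1,3] + A[3,1] = 2·(-6) = -12.

-12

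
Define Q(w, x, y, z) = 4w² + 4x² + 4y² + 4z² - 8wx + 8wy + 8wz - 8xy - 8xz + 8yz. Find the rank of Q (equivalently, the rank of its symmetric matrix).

1

The associated matrix is A = [[4, -4, 4, 4], [-4, 4, -4, -4], [4, -4, 4, 4], [4, -4, 4, 4]].
Symmetric row and column elimination reduces A to a congruent diagonal form with pivots 4, 0, 0, 0.
That gives 1 positive, 3 zero pivots.
The rank is the number of nonzero pivots: 1.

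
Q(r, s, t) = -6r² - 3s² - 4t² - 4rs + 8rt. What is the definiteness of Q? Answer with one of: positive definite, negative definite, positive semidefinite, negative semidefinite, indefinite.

Write A = [[-6, -2, 4], [-2, -3, 0], [4, 0, -4]].
Row-reducing A symmetrically gives the diagonal entries -6, -7/3, -4/7.
That gives 3 negative pivots.
Hence Q is negative definite.

negative definite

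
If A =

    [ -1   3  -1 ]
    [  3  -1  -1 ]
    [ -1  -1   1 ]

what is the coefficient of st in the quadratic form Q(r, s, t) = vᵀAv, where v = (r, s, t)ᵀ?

The coefficient of st is A[2,3] + A[3,2] = 2·(-1) = -2.

-2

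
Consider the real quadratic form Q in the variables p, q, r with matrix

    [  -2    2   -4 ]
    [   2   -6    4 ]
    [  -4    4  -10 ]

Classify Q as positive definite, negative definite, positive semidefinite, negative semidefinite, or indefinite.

Leading principal minors: Δ_1 = -2, Δ_2 = 8, Δ_3 = -16.
The signs alternate starting with Δ_1 < 0, so by Sylvester's criterion Q is negative definite.

negative definite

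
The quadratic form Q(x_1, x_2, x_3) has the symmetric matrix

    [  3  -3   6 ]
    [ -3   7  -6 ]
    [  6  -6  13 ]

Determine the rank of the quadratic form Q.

3

An LDLᵀ factorisation of A has diagonal entries 3, 4, 1.
Counting signs: 3 positive.
The rank is the number of nonzero pivots: 3.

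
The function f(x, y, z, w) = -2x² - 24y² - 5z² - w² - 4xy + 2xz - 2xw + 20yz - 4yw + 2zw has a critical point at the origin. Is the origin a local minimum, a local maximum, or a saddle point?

local maximum

The Hessian at the origin is H = [[-4, -4, 2, -2], [-4, -48, 20, -4], [2, 20, -10, 2], [-2, -4, 2, -2]].
An LDLᵀ factorisation of H has diagonal entries -4, -44, -18/11, -8/9.
Counting signs: 4 negative.
H is negative definite, so the origin is a strict local maximum.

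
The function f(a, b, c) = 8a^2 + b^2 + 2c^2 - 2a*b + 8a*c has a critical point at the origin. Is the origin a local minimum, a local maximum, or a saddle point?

saddle point

The Hessian at the origin is H = [[16, -2, 8], [-2, 2, 0], [8, 0, 4]].
Row-reducing H symmetrically gives the diagonal entries 16, 7/4, -4/7.
Counting signs: 2 positive, 1 negative.
H is indefinite, so the origin is a saddle point.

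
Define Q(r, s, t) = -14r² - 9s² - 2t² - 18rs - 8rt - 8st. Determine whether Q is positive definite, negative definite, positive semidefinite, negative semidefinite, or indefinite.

negative definite

The symmetric matrix of Q is A = [[-14, -9, -4], [-9, -9, -4], [-4, -4, -2]].
Leading principal minors: Δ_1 = -14, Δ_2 = 45, Δ_3 = -10.
The signs alternate starting with Δ_1 < 0, so by Sylvester's criterion Q is negative definite.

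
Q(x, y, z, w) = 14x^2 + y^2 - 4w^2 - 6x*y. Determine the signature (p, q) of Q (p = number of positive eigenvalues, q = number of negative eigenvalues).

Write A = [[14, -3, 0, 0], [-3, 1, 0, 0], [0, 0, 0, 0], [0, 0, 0, -4]].
Symmetric row and column elimination reduces A to a congruent diagonal form with pivots 14, 5/14, 0, -4.
Counting signs: 2 positive, 1 negative, 1 zero.

(2, 1)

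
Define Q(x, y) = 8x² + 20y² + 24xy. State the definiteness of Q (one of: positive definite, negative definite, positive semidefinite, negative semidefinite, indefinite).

positive definite

Write A = [[8, 12], [12, 20]].
Row-reducing A symmetrically gives the diagonal entries 8, 2.
Counting signs: 2 positive.
Hence Q is positive definite.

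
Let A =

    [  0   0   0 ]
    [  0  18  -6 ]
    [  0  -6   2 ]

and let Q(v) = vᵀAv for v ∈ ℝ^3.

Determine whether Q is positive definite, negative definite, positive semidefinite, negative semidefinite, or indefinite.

positive semidefinite

Applying the same elementary operations to the rows and columns of A produces a congruent diagonal matrix with entries 0, 18, 0.
So there are 1 positive, 2 zero pivots.
Hence Q is positive semidefinite.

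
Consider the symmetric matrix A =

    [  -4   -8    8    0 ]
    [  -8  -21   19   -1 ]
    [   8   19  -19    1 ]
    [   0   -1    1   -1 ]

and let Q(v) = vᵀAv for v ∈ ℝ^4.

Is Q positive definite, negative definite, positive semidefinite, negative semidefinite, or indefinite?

Leading principal minors: Δ_1 = -4, Δ_2 = 20, Δ_3 = -24, Δ_4 = 16.
The signs alternate starting with Δ_1 < 0, so by Sylvester's criterion Q is negative definite.

negative definite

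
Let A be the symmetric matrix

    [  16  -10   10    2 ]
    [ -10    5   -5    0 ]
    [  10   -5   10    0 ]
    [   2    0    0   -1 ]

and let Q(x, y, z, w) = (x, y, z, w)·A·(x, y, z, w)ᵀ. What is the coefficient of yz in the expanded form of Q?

-10

The coefficient of yz is A[2,3] + A[3,2] = 2·(-5) = -10.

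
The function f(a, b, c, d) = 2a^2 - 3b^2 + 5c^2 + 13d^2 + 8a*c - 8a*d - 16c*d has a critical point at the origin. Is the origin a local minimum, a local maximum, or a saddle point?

The Hessian at the origin is H = [[4, 0, 8, -8], [0, -6, 0, 0], [8, 0, 10, -16], [-8, 0, -16, 26]].
Row-reducing H symmetrically gives the diagonal entries 4, -6, -6, 10.
So there are 2 positive, 2 negative pivots.
H is indefinite, so the origin is a saddle point.

saddle point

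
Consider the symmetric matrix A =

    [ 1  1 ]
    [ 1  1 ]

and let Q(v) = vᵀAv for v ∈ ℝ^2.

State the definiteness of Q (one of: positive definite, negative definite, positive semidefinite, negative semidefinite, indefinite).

positive semidefinite

For the 2×2 matrix [[1, 1], [1, 1]]: det = 1·1 − (1)² = 0, trace = 2.
det = 0 so one eigenvalue is zero; the form is semidefinite with the sign of the trace.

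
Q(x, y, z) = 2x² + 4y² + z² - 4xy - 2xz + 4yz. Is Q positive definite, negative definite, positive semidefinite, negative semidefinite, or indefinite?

positive semidefinite

Write A = [[2, -2, -1], [-2, 4, 2], [-1, 2, 1]].
Congruent diagonalization of A (simultaneous row and column reduction) yields pivots 2, 2, 0.
That gives 2 positive, 1 zero pivots.
Hence Q is positive semidefinite.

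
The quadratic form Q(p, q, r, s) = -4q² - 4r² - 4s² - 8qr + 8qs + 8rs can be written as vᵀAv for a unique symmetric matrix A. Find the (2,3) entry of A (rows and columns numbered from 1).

The coefficient of q·r in Q is -8. For a symmetric A this equals A[2,3] + A[3,2] = 2·A[2,3].
So A[2,3] = -8/2 = -4.

-4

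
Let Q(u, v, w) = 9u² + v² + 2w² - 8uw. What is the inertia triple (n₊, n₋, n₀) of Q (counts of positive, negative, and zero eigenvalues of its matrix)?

The symmetric matrix is A = [[9, 0, -4], [0, 1, 0], [-4, 0, 2]].
Row-reducing A symmetrically gives the diagonal entries 9, 1, 2/9.
That gives 3 positive pivots.

(3, 0, 0)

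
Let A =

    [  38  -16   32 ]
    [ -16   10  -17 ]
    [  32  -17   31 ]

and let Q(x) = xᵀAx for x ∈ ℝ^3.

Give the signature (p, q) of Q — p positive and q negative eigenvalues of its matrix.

(3, 0)

Row-reducing A symmetrically gives the diagonal entries 38, 62/19, 15/62.
So there are 3 positive pivots.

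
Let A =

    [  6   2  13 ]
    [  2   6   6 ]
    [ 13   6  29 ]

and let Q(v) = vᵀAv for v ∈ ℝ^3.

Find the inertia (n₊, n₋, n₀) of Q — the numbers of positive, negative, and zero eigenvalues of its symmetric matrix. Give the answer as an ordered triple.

(3, 0, 0)

Row-reducing A symmetrically gives the diagonal entries 6, 16/3, 5/16.
That gives 3 positive pivots.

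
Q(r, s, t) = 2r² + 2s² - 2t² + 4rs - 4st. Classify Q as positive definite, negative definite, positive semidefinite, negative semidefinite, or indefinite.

The symmetric matrix is A = [[2, 2, 0], [2, 2, -2], [0, -2, -2]].
A is congruent to a diagonal matrix with 2 positive, 1 negative and 0 zero entries, so Q is indefinite.

indefinite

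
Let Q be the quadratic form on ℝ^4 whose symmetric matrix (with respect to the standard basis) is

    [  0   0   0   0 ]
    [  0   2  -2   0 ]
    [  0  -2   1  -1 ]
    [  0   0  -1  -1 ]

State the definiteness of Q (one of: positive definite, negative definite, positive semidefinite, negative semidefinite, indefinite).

indefinite

Applying the same elementary operations to the rows and columns of A produces a congruent diagonal matrix with entries 0, 2, -1, 0.
That gives 1 positive, 1 negative, 2 zero pivots.
Hence Q is indefinite.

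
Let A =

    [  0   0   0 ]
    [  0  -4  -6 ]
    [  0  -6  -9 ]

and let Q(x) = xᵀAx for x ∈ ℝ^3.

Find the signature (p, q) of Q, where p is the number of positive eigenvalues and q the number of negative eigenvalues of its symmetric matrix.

Applying the same elementary operations to the rows and columns of A produces a congruent diagonal matrix with entries 0, -4, 0.
Counting signs: 1 negative, 2 zero.

(0, 1)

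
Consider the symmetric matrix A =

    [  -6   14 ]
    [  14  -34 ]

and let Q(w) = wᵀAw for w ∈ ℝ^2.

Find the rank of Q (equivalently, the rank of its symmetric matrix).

Applying the same elementary operations to the rows and columns of A produces a congruent diagonal matrix with entries -6, -4/3.
That gives 2 negative pivots.
The rank is the number of nonzero pivots: 2.

2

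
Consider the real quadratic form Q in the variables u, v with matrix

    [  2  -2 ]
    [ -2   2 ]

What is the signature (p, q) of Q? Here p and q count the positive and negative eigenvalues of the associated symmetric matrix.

(1, 0)

Symmetric row and column elimination reduces A to a congruent diagonal form with pivots 2, 0.
Counting signs: 1 positive, 1 zero.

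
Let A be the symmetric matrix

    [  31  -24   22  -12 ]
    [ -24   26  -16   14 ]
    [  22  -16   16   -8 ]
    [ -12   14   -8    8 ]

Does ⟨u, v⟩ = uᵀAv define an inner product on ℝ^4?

An LDLᵀ factorisation of A has diagonal entries 31, 230/31, 28/115, 2/7.
So there are 4 positive pivots.
Hence Q is positive definite.
⟨·,·⟩ is an inner product exactly when A is positive definite.

yes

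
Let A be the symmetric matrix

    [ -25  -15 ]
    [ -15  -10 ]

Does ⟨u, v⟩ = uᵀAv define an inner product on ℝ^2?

Row-reducing A symmetrically gives the diagonal entries -25, -1.
Counting signs: 2 negative.
Hence Q is negative definite.
⟨·,·⟩ is an inner product exactly when A is positive definite.

no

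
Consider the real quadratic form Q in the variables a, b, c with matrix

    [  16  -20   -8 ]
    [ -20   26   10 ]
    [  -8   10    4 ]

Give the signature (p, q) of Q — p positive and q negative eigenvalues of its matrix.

Row-reducing A symmetrically gives the diagonal entries 16, 1, 0.
That gives 2 positive, 1 zero pivots.

(2, 0)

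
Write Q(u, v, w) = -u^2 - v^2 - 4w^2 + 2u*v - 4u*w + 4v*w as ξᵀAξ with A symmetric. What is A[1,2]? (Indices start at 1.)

The coefficient of u·v in Q is 2. For a symmetric A this equals A[1,2] + A[2,1] = 2·A[1,2].
So A[1,2] = 2/2 = 1.

1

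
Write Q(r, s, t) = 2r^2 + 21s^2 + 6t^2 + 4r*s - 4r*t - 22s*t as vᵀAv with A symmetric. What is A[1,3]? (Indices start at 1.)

The coefficient of r·t in Q is -4. For a symmetric A this equals A[1,3] + A[3,1] = 2·A[1,3].
So A[1,3] = -4/2 = -2.

-2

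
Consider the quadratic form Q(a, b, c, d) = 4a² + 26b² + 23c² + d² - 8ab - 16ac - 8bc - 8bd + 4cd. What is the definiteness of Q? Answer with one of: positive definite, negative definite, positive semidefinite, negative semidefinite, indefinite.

positive definite

The associated matrix is A = [[4, -4, -8, 0], [-4, 26, -4, -4], [-8, -4, 23, 2], [0, -4, 2, 1]].
Symmetric row and column elimination reduces A to a congruent diagonal form with pivots 4, 22, 5/11, 1/5.
That gives 4 positive pivots.
Hence Q is positive definite.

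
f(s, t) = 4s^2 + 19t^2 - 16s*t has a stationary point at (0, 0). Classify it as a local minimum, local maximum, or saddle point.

The Hessian at the origin is H = [[8, -16], [-16, 38]].
det H = 8·38 − (-16)² = 48 > 0 and H[1,1] = 8 > 0, so H is positive definite.
Therefore the origin is a local minimum.

local minimum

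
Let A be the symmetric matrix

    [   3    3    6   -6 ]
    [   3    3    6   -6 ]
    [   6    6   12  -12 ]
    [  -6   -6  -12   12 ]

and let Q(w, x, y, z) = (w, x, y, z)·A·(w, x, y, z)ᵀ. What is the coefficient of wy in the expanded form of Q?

12

The coefficient of wy is A[1,3] + A[3,1] = 2·6 = 12.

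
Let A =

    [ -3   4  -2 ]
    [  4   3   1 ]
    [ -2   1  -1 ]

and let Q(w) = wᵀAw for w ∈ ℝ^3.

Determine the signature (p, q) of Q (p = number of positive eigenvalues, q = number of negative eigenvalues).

Congruent diagonalization of A (simultaneous row and column reduction) yields pivots -3, 25/3, 0.
Counting signs: 1 positive, 1 negative, 1 zero.

(1, 1)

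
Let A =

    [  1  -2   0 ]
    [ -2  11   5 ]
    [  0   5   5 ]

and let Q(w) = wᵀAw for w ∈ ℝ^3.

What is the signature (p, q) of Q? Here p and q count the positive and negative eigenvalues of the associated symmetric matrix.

Row-reducing A symmetrically gives the diagonal entries 1, 7, 10/7.
That gives 3 positive pivots.

(3, 0)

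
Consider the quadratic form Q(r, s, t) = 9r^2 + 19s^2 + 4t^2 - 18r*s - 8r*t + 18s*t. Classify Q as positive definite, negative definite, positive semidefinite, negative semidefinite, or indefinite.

indefinite

The symmetric matrix is A = [[9, -9, -4], [-9, 19, 9], [-4, 9, 4]].
An LDLᵀ factorisation of A has diagonal entries 9, 10, -5/18.
That gives 2 positive, 1 negative pivots.
Hence Q is indefinite.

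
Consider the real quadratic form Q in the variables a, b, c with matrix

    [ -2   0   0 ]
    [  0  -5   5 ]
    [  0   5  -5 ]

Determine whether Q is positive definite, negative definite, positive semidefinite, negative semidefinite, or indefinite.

negative semidefinite

Congruent diagonalization of A (simultaneous row and column reduction) yields pivots -2, -5, 0.
So there are 2 negative, 1 zero pivots.
Hence Q is negative semidefinite.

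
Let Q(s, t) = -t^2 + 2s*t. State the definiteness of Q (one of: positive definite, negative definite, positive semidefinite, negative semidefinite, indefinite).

The symmetric matrix of Q is [[0, 1], [1, -1]].
For the 2×2 matrix [[0, 1], [1, -1]]: det = 0·-1 − (1)² = -1, trace = -1.
det < 0 so the eigenvalues have opposite signs; the form is indefinite.

indefinite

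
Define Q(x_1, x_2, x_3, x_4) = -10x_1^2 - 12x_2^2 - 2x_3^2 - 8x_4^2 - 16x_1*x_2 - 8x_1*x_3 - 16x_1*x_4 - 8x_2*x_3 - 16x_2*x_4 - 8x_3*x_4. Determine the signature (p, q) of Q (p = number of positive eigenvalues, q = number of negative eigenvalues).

The associated matrix is A = [[-10, -8, -4, -8], [-8, -12, -4, -8], [-4, -4, -2, -4], [-8, -8, -4, -8]].
Congruent diagonalization of A (simultaneous row and column reduction) yields pivots -10, -28/5, -2/7, 0.
That gives 3 negative, 1 zero pivots.

(0, 3)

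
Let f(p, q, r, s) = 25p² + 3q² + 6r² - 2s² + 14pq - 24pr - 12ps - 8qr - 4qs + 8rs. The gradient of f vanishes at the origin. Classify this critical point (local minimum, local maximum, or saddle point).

The Hessian at the origin is H = [[50, 14, -24, -12], [14, 6, -8, -4], [-24, -8, 12, 8], [-12, -4, 8, -4]].
Applying the same elementary operations to the rows and columns of H produces a congruent diagonal matrix with entries 50, 52/25, -4/13, 4.
That gives 3 positive, 1 negative pivots.
H is indefinite, so the origin is a saddle point.

saddle point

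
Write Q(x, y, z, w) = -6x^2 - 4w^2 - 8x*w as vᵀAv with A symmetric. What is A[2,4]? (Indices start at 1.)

The coefficient of y·w in Q is 0. For a symmetric A this equals A[2,4] + A[4,2] = 2·A[2,4].
So A[2,4] = 0/2 = 0.

0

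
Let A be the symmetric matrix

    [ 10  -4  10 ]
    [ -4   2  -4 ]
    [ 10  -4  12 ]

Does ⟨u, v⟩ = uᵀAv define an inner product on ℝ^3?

yes

Congruent diagonalization of A (simultaneous row and column reduction) yields pivots 10, 2/5, 2.
So there are 3 positive pivots.
Hence Q is positive definite.
⟨·,·⟩ is an inner product exactly when A is positive definite.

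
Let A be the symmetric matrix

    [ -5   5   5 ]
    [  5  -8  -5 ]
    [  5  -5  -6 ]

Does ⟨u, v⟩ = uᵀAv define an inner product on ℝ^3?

no

Symmetric row and column elimination reduces A to a congruent diagonal form with pivots -5, -3, -1.
That gives 3 negative pivots.
Hence Q is negative definite.
⟨·,·⟩ is an inner product exactly when A is positive definite.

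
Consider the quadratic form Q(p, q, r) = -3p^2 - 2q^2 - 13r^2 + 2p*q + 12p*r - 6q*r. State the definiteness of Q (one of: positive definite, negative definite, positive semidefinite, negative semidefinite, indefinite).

negative definite

The symmetric matrix of Q is A = [[-3, 1, 6], [1, -2, -3], [6, -3, -13]].
Leading principal minors: Δ_1 = -3, Δ_2 = 5, Δ_3 = -2.
The signs alternate starting with Δ_1 < 0, so by Sylvester's criterion Q is negative definite.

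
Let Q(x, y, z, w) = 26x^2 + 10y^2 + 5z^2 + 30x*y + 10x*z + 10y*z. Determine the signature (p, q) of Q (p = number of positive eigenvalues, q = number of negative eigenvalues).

(3, 0)

The associated matrix is A = [[26, 15, 5, 0], [15, 10, 5, 0], [5, 5, 5, 0], [0, 0, 0, 0]].
Applying the same elementary operations to the rows and columns of A produces a congruent diagonal matrix with entries 26, 35/26, 5/7, 0.
So there are 3 positive, 1 zero pivots.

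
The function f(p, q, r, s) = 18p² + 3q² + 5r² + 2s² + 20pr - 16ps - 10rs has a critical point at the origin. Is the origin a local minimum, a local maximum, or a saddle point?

The Hessian at the origin is H = [[36, 0, 20, -16], [0, 6, 0, 0], [20, 0, 10, -10], [-16, 0, -10, 4]].
An LDLᵀ factorisation of H has diagonal entries 36, 6, -10/9, -2.
So there are 2 positive, 2 negative pivots.
H is indefinite, so the origin is a saddle point.

saddle point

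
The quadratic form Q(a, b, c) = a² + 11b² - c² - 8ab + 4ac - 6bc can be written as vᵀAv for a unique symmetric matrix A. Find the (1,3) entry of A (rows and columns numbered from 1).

2

The coefficient of a·c in Q is 4. For a symmetric A this equals A[1,3] + A[3,1] = 2·A[1,3].
So A[1,3] = 4/2 = 2.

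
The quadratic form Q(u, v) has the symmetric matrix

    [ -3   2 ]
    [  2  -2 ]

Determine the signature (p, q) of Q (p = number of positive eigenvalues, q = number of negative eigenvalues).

Row-reducing A symmetrically gives the diagonal entries -3, -2/3.
That gives 2 negative pivots.

(0, 2)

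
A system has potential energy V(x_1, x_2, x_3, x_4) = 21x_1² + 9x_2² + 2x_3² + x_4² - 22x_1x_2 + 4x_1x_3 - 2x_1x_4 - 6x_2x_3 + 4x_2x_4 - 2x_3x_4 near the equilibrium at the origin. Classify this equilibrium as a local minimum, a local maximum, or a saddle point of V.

local minimum

The Hessian at the origin is H = [[42, -22, 4, -2], [-22, 18, -6, 4], [4, -6, 4, -2], [-2, 4, -2, 2]].
Applying the same elementary operations to the rows and columns of H produces a congruent diagonal matrix with entries 42, 136/21, 43/34, 24/43.
Counting signs: 4 positive.
H is positive definite, so the origin is a strict local minimum.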